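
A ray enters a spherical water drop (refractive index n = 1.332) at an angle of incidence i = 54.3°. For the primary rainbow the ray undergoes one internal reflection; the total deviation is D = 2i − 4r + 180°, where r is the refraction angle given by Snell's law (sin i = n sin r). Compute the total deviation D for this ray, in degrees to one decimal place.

sin r = sin 54.3° / 1.332 = 0.8121/1.332 = 0.6097; r = 37.57°.
D = 2·54.3° − 4·37.57° + 180° = 108.60° − 150.26° + 180° = 138.34°.

138.3°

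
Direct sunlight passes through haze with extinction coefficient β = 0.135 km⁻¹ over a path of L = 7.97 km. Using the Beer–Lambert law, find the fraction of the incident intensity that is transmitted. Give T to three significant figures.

0.341

τ = β·L = 0.135 × 7.97 = 1.0759.
T = exp(−1.0759) = 0.3410.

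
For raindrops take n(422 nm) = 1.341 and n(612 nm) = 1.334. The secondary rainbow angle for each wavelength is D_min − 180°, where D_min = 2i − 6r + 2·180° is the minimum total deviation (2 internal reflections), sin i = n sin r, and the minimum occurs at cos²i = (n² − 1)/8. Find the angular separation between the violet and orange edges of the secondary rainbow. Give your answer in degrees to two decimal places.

1.81°

At 422 nm (n = 1.341): cos²i = 0.09979 → i = 71.586°, r = 45.034°, D_min = 232.966°, rainbow angle = 52.966°.
At 612 nm (n = 1.334): cos²i = 0.09744 → i = 71.810°, r = 45.411°, D_min = 231.153°, rainbow angle = 51.153°.
Angular width = |52.966° − 51.153°| = 1.813°.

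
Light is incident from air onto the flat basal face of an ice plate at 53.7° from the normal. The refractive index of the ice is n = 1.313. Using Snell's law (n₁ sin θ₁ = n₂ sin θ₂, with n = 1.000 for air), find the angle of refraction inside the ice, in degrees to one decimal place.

37.9°

Snell: sin θ_r = sin θ_i / n = sin 53.7° / 1.313 = 0.8059 / 1.313 = 0.6138.
θ_r = arcsin(0.6138) = 37.87°.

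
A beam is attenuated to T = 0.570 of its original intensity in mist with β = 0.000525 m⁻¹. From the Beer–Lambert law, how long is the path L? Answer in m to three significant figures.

Beer–Lambert: T = exp(−βL) ⇒ L = −ln(T)/β = −ln(0.570)/0.000525 = 0.5621/0.000525 = 1071 m.

1070 m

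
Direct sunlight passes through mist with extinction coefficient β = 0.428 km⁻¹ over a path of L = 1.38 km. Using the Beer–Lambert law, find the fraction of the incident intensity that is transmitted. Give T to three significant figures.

τ = β·L = 0.428 × 1.38 = 0.5906.
T = exp(−0.5906) = 0.5540.

0.554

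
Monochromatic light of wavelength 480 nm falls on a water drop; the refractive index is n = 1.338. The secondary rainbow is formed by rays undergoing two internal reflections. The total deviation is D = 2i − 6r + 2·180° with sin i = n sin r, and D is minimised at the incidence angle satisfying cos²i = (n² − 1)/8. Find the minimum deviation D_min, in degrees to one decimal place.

cos²i = (1.79024 − 1)/8 = 0.09878; i = arccos(0.31429) = 71.682°.
sin r = sin 71.682°/1.338 = 0.70951; r = 45.195°.
D_min = 2·71.682° − 6·45.195° + 360° = 232.193°.

232.2°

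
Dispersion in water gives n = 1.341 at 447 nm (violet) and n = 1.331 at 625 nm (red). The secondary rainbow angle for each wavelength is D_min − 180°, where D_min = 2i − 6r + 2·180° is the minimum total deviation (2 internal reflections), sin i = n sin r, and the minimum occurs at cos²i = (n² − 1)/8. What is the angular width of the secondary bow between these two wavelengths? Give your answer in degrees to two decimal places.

2.60°

At 447 nm (n = 1.341): cos²i = 0.09979 → i = 71.586°, r = 45.034°, D_min = 232.966°, rainbow angle = 52.966°.
At 625 nm (n = 1.331): cos²i = 0.09645 → i = 71.907°, r = 45.575°, D_min = 230.365°, rainbow angle = 50.365°.
Angular width = |52.966° − 50.365°| = 2.601°.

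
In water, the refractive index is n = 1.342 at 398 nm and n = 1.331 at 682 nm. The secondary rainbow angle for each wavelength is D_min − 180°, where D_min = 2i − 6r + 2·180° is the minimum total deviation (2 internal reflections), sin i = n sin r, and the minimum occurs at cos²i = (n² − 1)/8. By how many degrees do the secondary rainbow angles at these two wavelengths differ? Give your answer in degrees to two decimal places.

At 398 nm (n = 1.342): cos²i = 0.10012 → i = 71.554°, r = 44.981°, D_min = 233.222°, rainbow angle = 53.222°.
At 682 nm (n = 1.331): cos²i = 0.09645 → i = 71.907°, r = 45.575°, D_min = 230.365°, rainbow angle = 50.365°.
Angular width = |53.222° − 50.365°| = 2.857°.

2.86°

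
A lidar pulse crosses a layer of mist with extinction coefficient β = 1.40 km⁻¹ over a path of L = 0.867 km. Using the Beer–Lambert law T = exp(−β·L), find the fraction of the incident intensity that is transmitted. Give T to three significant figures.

τ = β·L = 1.40 × 0.867 = 1.2138.
T = exp(−1.2138) = 0.2971.

0.297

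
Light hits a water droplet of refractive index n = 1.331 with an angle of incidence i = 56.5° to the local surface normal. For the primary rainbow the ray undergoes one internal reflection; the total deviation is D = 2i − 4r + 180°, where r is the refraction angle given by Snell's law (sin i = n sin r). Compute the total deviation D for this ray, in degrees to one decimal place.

sin r = sin 56.5° / 1.331 = 0.8339/1.331 = 0.6265; r = 38.79°.
D = 2·56.5° − 4·38.79° + 180° = 113.00° − 155.17° + 180° = 137.83°.

137.8°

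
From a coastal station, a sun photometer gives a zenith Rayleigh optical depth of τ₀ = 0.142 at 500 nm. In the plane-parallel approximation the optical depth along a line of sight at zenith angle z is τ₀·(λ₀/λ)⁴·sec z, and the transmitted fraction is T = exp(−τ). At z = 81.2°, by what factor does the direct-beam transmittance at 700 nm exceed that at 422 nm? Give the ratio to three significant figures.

4.89

Airmass: sec 81.2° = 6.5366.
τ(700 nm) = 0.142 × (500/700)⁴ × 6.5366 = 0.142 × 0.2603 × 6.5366 = 0.2416.
τ(422 nm) = 0.142 × (500/422)⁴ × 6.5366 = 0.142 × 1.9707 × 6.5366 = 1.8292.
T(700)/T(422) = exp(τ_B − τ_A) = exp(1.5876) = 4.8920.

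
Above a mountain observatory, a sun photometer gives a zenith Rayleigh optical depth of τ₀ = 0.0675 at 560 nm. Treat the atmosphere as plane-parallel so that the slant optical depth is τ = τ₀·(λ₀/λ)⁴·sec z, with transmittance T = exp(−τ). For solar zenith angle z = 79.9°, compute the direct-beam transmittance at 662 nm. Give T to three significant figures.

sec 79.9° = 5.7023.
τ = 0.0675 × (560/662)⁴ × 5.7023 = 0.0675 × 0.5121 × 5.7023 = 0.1971.
T = exp(−0.1971) = 0.8211.

0.821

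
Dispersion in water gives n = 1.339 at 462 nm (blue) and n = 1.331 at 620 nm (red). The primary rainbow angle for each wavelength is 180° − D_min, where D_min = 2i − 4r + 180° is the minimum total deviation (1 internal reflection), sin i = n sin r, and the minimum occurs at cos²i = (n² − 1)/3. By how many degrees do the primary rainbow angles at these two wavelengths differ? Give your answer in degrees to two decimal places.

1.16°

At 462 nm (n = 1.339): cos²i = 0.26431 → i = 59.062°, r = 39.834°, D_min = 138.786°, rainbow angle = 41.214°.
At 620 nm (n = 1.331): cos²i = 0.25719 → i = 59.527°, r = 40.356°, D_min = 137.630°, rainbow angle = 42.370°.
Angular width = |41.214° − 42.370°| = 1.156°.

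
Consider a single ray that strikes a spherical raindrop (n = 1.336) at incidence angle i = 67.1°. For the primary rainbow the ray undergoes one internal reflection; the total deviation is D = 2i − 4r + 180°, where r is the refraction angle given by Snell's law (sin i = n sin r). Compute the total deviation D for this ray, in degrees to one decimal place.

sin r = sin 67.1° / 1.336 = 0.9212/1.336 = 0.6895; r = 43.59°.
D = 2·67.1° − 4·43.59° + 180° = 134.20° − 174.37° + 180° = 139.83°.

139.8°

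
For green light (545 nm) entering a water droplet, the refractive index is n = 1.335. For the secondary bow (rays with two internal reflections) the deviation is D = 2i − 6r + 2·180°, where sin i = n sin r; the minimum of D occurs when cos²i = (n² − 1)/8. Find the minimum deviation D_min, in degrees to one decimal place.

231.4°

cos²i = (1.78222 − 1)/8 = 0.09778; i = arccos(0.31269) = 71.778°.
sin r = sin 71.778°/1.335 = 0.71150; r = 45.357°.
D_min = 2·71.778° − 6·45.357° + 360° = 231.414°.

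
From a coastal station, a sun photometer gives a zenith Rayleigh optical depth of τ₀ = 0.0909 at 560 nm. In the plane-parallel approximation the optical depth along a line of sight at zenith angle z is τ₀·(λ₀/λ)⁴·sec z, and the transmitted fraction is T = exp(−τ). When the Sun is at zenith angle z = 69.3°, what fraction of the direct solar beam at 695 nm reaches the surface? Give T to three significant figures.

0.897

sec 69.3° = 2.8291.
τ = 0.0909 × (560/695)⁴ × 2.8291 = 0.0909 × 0.4215 × 2.8291 = 0.1084.
T = exp(−0.1084) = 0.8973.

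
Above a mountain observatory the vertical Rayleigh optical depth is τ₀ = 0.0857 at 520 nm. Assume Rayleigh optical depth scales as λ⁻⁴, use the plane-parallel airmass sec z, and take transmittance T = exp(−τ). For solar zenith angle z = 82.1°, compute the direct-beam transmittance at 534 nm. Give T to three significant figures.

sec 82.1° = 7.2757.
τ = 0.0857 × (520/534)⁴ × 7.2757 = 0.0857 × 0.8992 × 7.2757 = 0.5607.
T = exp(−0.5607) = 0.5708.

0.571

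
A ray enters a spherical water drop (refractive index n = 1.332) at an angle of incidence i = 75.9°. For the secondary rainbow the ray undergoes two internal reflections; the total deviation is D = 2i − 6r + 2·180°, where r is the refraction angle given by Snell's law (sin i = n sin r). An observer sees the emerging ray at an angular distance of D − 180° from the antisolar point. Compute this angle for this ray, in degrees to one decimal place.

sin r = sin 75.9° / 1.332 = 0.9699/1.332 = 0.7281; r = 46.73°.
D = 2·75.9° − 6·46.73° + 2·180° = 151.80° − 280.38° + 360° = 231.42°.
Angle from antisolar point = D − 180° = 51.42°.

51.4°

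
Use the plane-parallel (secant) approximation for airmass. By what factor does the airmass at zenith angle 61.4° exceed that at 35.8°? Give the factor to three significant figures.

X(61.4°)/X(35.8°) = sec 61.4° / sec 35.8° = cos 35.8° / cos 61.4° = 0.8111/0.4787 = 1.6943.

1.69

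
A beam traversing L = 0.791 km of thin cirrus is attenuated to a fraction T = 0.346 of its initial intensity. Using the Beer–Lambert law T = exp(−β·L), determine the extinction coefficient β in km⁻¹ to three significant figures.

1.34 km⁻¹

Beer–Lambert: T = exp(−βL) ⇒ β = −ln(T)/L = −ln(0.346)/0.791 = 1.0613/0.791 = 1.342 km⁻¹.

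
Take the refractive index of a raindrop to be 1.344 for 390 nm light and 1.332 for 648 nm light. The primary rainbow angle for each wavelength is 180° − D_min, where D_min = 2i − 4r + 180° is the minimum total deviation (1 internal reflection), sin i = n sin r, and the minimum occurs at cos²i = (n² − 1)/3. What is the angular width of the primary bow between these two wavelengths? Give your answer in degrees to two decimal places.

At 390 nm (n = 1.344): cos²i = 0.26878 → i = 58.772°, r = 39.512°, D_min = 139.495°, rainbow angle = 40.505°.
At 648 nm (n = 1.332): cos²i = 0.25807 → i = 59.469°, r = 40.290°, D_min = 137.776°, rainbow angle = 42.224°.
Angular width = |40.505° − 42.224°| = 1.719°.

1.72°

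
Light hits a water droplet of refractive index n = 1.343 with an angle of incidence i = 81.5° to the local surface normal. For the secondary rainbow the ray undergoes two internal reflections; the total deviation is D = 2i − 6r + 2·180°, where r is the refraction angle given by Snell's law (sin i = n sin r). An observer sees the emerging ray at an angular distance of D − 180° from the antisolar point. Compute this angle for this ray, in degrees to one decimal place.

58.4°

sin r = sin 81.5° / 1.343 = 0.9890/1.343 = 0.7364; r = 47.43°.
D = 2·81.5° − 6·47.43° + 2·180° = 163.00° − 284.57° + 360° = 238.43°.
Angle from antisolar point = D − 180° = 58.43°.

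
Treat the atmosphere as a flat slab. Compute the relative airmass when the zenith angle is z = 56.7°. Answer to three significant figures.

X = sec z = 1/cos 56.7° = 1/0.5490 = 1.8214.

1.82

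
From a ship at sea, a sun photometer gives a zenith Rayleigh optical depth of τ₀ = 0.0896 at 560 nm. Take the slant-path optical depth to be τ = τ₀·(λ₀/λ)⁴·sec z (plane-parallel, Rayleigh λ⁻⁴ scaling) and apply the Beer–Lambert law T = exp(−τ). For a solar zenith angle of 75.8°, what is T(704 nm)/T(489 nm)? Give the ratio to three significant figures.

1.62

Airmass: sec 75.8° = 4.0765.
τ(704 nm) = 0.0896 × (560/704)⁴ × 4.0765 = 0.0896 × 0.4004 × 4.0765 = 0.1462.
τ(489 nm) = 0.0896 × (560/489)⁴ × 4.0765 = 0.0896 × 1.7200 × 4.0765 = 0.6282.
T(704)/T(489) = exp(τ_B − τ_A) = exp(0.4820) = 1.6193.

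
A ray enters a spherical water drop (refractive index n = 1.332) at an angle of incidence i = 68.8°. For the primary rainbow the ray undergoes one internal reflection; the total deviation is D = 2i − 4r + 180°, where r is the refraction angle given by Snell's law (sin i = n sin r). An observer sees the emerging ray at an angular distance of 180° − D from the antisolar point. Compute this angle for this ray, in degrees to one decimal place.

sin r = sin 68.8° / 1.332 = 0.9323/1.332 = 0.6999; r = 44.42°.
D = 2·68.8° − 4·44.42° + 180° = 137.60° − 177.69° + 180° = 139.91°.
Angle from antisolar point = 180° − D = 40.09°.

40.1°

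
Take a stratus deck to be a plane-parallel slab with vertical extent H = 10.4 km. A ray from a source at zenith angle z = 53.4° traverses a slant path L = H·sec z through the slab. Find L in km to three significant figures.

17.4 km

sec z = 1/cos 53.4° = 1.6772.
L = 10.4 × 1.6772 = 17.443 km.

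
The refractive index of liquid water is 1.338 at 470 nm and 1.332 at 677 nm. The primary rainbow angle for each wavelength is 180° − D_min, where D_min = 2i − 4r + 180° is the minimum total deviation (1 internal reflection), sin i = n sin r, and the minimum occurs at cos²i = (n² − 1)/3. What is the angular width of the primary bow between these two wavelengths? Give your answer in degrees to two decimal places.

At 470 nm (n = 1.338): cos²i = 0.26341 → i = 59.120°, r = 39.899°, D_min = 138.643°, rainbow angle = 41.357°.
At 677 nm (n = 1.332): cos²i = 0.25807 → i = 59.469°, r = 40.290°, D_min = 137.776°, rainbow angle = 42.224°.
Angular width = |41.357° − 42.224°| = 0.867°.

0.87°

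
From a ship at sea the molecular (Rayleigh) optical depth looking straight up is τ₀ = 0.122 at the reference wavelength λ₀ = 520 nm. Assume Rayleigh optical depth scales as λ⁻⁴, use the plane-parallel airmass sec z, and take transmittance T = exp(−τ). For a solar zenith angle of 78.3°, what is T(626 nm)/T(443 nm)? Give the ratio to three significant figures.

Airmass: sec 78.3° = 4.9313.
τ(626 nm) = 0.122 × (520/626)⁴ × 4.9313 = 0.122 × 0.4761 × 4.9313 = 0.2864.
τ(443 nm) = 0.122 × (520/443)⁴ × 4.9313 = 0.122 × 1.8984 × 4.9313 = 1.1421.
T(626)/T(443) = exp(τ_B − τ_A) = exp(0.8557) = 2.3530.

2.35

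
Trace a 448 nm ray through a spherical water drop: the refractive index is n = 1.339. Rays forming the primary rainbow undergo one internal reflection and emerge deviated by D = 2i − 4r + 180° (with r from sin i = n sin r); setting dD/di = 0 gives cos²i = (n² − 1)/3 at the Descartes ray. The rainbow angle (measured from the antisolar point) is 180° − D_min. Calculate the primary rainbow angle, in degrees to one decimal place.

cos²i = (1.79292 − 1)/3 = 0.26431; i = arccos(0.51411) = 59.062°.
sin r = sin 59.062°/1.339 = 0.64057; r = 39.834°.
D_min = 2·59.062° − 4·39.834° + 180° = 138.786°.
Rainbow angle = 180° − D_min = 41.214°.

41.2°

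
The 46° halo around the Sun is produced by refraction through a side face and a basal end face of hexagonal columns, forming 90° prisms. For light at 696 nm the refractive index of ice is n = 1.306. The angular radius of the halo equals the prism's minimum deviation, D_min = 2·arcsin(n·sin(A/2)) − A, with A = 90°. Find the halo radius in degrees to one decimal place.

n·sin(A/2) = 1.306 × sin 45° = 1.306 × 0.7071 = 0.9235.
D_min = 2·arcsin(0.9235) − 90° = 2 × 67.440° − 90° = 44.881°.

44.9°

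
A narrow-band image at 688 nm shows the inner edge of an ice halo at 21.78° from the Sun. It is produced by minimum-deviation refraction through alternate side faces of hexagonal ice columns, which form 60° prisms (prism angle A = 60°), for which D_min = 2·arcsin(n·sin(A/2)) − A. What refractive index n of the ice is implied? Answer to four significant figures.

Rearranging: n = sin((D_min + A)/2) / sin(A/2).
(D_min + A)/2 = (21.78° + 60°)/2 = 40.890°.
n = sin 40.890° / sin 30° = 0.6546 / 0.5000 = 1.3092.

1.309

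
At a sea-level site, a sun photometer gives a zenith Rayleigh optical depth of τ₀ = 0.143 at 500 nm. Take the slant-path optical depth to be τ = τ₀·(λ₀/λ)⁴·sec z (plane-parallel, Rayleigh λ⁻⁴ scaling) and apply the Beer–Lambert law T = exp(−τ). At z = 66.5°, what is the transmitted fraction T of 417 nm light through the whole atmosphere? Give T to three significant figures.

sec 66.5° = 2.5078.
τ = 0.143 × (500/417)⁴ × 2.5078 = 0.143 × 2.0670 × 2.5078 = 0.7413.
T = exp(−0.7413) = 0.4765.

0.477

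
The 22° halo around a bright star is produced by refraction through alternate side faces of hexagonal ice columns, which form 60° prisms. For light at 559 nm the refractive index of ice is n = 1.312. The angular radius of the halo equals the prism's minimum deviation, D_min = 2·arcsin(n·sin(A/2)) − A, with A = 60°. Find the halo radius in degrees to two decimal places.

21.99°

n·sin(A/2) = 1.312 × sin 30° = 1.312 × 0.5000 = 0.6560.
D_min = 2·arcsin(0.6560) − 60° = 2 × 40.996° − 60° = 21.991°.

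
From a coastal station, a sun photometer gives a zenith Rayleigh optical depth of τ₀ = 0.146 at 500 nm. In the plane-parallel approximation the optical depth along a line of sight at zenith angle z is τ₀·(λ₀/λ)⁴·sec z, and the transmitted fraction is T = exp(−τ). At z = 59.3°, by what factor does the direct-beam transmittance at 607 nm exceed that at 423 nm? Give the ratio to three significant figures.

Airmass: sec 59.3° = 1.9587.
τ(607 nm) = 0.146 × (500/607)⁴ × 1.9587 = 0.146 × 0.4604 × 1.9587 = 0.1317.
τ(423 nm) = 0.146 × (500/423)⁴ × 1.9587 = 0.146 × 1.9522 × 1.9587 = 0.5583.
T(607)/T(423) = exp(τ_B − τ_A) = exp(0.4266) = 1.5320.

1.53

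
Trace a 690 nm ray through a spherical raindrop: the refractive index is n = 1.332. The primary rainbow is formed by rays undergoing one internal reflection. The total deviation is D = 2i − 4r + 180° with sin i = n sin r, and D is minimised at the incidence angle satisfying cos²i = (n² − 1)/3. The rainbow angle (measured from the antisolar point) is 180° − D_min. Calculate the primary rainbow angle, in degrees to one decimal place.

42.2°

cos²i = (1.77422 − 1)/3 = 0.25807; i = arccos(0.50801) = 59.469°.
sin r = sin 59.469°/1.332 = 0.64666; r = 40.290°.
D_min = 2·59.469° − 4·40.290° + 180° = 137.776°.
Rainbow angle = 180° − D_min = 42.224°.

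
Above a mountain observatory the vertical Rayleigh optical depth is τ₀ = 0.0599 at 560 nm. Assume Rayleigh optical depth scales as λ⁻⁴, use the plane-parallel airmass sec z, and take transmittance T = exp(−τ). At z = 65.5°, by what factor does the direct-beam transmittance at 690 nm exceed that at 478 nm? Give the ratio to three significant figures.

1.23

Airmass: sec 65.5° = 2.4114.
τ(690 nm) = 0.0599 × (560/690)⁴ × 2.4114 = 0.0599 × 0.4339 × 2.4114 = 0.0627.
τ(478 nm) = 0.0599 × (560/478)⁴ × 2.4114 = 0.0599 × 1.8838 × 2.4114 = 0.2721.
T(690)/T(478) = exp(τ_B − τ_A) = exp(0.2094) = 1.2330.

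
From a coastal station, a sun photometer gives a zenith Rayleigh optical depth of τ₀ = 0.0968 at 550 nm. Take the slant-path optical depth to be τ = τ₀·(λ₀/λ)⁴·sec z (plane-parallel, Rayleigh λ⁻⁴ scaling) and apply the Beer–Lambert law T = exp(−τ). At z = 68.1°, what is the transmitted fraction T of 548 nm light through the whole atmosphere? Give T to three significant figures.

0.768

sec 68.1° = 2.6811.
τ = 0.0968 × (550/548)⁴ × 2.6811 = 0.0968 × 1.0147 × 2.6811 = 0.2633.
T = exp(−0.2633) = 0.7685.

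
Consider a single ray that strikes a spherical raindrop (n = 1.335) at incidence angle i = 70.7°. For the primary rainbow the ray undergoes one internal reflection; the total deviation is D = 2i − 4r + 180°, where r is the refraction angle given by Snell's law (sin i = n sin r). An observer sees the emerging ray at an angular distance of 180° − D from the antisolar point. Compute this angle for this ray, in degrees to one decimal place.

sin r = sin 70.7° / 1.335 = 0.9438/1.335 = 0.7070; r = 44.99°.
D = 2·70.7° − 4·44.99° + 180° = 141.40° − 179.95° + 180° = 141.45°.
Angle from antisolar point = 180° − D = 38.55°.

38.6°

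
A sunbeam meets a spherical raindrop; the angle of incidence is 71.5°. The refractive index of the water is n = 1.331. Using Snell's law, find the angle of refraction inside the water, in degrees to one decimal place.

Snell: sin θ_r = sin θ_i / n = sin 71.5° / 1.331 = 0.9483 / 1.331 = 0.7125.
θ_r = arcsin(0.7125) = 45.44°.

45.4°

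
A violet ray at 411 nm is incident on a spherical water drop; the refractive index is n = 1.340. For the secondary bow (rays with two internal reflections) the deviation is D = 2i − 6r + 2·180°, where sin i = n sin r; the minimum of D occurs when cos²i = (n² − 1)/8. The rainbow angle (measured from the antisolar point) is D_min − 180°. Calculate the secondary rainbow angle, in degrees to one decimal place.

52.7°

cos²i = (1.79560 − 1)/8 = 0.09945; i = arccos(0.31536) = 71.618°.
sin r = sin 71.618°/1.340 = 0.70819; r = 45.088°.
D_min = 2·71.618° − 6·45.088° + 360° = 232.709°.
Rainbow angle = D_min − 180° = 52.709°.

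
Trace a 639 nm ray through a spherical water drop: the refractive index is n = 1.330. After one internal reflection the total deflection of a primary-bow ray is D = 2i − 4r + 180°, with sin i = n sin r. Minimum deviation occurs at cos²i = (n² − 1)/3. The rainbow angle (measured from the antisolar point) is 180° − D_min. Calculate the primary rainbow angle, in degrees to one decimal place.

42.5°

cos²i = (1.76890 − 1)/3 = 0.25630; i = arccos(0.50626) = 59.585°.
sin r = sin 59.585°/1.330 = 0.64841; r = 40.422°.
D_min = 2·59.585° − 4·40.422° + 180° = 137.484°.
Rainbow angle = 180° − D_min = 42.516°.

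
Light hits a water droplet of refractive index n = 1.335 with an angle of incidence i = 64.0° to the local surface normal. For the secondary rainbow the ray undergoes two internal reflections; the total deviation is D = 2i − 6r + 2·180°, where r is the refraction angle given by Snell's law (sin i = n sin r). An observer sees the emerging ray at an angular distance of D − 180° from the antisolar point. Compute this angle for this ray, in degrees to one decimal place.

sin r = sin 64.0° / 1.335 = 0.8988/1.335 = 0.6733; r = 42.32°.
D = 2·64.0° − 6·42.32° + 2·180° = 128.00° − 253.91° + 360° = 234.09°.
Angle from antisolar point = D − 180° = 54.09°.

54.1°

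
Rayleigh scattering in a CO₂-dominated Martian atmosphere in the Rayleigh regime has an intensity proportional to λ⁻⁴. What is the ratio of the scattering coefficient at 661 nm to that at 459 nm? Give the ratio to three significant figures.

Rayleigh scattering ∝ λ⁻⁴, so the ratio of coefficients is the inverse fourth power of the wavelength ratio.
σ(661)/σ(459) = (459/661)⁴ = (0.6944)⁴ = 0.2325.

0.233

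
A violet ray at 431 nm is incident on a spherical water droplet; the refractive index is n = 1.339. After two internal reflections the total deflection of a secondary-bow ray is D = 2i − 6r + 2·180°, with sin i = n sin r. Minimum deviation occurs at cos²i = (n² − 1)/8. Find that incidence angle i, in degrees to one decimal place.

cos²i = (1.339² − 1)/8 = (1.79292 − 1)/8 = 0.09912.
cos i = 0.31483, so i = 71.650°.

71.6°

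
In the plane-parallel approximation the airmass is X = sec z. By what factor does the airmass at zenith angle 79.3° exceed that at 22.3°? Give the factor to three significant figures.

X(79.3°)/X(22.3°) = sec 79.3° / sec 22.3° = cos 22.3° / cos 79.3° = 0.9252/0.1857 = 4.9832.

4.98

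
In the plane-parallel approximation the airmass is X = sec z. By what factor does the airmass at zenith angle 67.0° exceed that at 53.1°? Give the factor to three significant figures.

1.54

X(67.0°)/X(53.1°) = sec 67.0° / sec 53.1° = cos 53.1° / cos 67.0° = 0.6004/0.3907 = 1.5367.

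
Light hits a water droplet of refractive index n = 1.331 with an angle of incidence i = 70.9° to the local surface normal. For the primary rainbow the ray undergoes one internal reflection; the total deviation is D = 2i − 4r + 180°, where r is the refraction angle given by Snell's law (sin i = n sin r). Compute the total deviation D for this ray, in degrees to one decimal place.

sin r = sin 70.9° / 1.331 = 0.9449/1.331 = 0.7100; r = 45.23°.
D = 2·70.9° − 4·45.23° + 180° = 141.80° − 180.92° + 180° = 140.88°.

140.9°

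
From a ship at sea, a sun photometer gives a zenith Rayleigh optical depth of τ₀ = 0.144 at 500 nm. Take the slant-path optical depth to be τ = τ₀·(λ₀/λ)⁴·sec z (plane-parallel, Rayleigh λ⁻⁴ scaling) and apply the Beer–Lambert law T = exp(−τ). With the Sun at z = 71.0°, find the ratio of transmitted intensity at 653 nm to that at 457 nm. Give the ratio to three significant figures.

1.62

Airmass: sec 71.0° = 3.0716.
τ(653 nm) = 0.144 × (500/653)⁴ × 3.0716 = 0.144 × 0.3437 × 3.0716 = 0.1520.
τ(457 nm) = 0.144 × (500/457)⁴ × 3.0716 = 0.144 × 1.4329 × 3.0716 = 0.6338.
T(653)/T(457) = exp(τ_B − τ_A) = exp(0.4817) = 1.6189.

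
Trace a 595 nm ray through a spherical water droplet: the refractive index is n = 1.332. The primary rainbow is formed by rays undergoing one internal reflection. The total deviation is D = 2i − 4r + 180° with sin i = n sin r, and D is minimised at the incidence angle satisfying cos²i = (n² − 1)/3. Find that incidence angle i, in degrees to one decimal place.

59.5°

cos²i = (1.332² − 1)/3 = (1.77422 − 1)/3 = 0.25807.
cos i = 0.50801, so i = 59.469°.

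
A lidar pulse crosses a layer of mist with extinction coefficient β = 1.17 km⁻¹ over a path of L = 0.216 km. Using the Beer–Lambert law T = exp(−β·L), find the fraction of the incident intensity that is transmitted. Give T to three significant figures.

0.777

τ = β·L = 1.17 × 0.216 = 0.2527.
T = exp(−0.2527) = 0.7767.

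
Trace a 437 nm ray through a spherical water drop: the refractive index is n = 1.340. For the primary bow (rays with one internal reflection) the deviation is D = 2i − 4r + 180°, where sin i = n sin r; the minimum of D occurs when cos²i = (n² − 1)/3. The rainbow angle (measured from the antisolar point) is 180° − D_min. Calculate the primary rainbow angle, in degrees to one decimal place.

41.1°

cos²i = (1.79560 − 1)/3 = 0.26520; i = arccos(0.51498) = 59.004°.
sin r = sin 59.004°/1.340 = 0.63971; r = 39.770°.
D_min = 2·59.004° − 4·39.770° + 180° = 138.929°.
Rainbow angle = 180° − D_min = 41.071°.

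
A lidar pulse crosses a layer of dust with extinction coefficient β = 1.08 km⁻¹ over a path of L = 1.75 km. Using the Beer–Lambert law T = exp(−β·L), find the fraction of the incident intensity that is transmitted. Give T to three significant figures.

0.151

τ = β·L = 1.08 × 1.75 = 1.8900.
T = exp(−1.8900) = 0.1511.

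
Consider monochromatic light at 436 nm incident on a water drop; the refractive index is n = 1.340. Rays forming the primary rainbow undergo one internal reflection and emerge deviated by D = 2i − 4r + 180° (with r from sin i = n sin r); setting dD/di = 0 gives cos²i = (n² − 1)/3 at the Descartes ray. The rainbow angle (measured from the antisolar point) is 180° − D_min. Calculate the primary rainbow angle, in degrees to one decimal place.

41.1°

cos²i = (1.79560 − 1)/3 = 0.26520; i = arccos(0.51498) = 59.004°.
sin r = sin 59.004°/1.340 = 0.63971; r = 39.770°.
D_min = 2·59.004° − 4·39.770° + 180° = 138.929°.
Rainbow angle = 180° − D_min = 41.071°.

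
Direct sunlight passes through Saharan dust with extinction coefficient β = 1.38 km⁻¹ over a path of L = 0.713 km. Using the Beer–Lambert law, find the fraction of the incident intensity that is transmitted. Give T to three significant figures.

0.374

τ = β·L = 1.38 × 0.713 = 0.9839.
T = exp(−0.9839) = 0.3738.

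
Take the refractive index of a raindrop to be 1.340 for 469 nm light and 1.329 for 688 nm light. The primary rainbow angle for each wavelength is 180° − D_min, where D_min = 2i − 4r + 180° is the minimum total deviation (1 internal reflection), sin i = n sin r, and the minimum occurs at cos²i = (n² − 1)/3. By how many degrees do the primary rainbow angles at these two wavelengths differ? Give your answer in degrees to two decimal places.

1.59°

At 469 nm (n = 1.340): cos²i = 0.26520 → i = 59.004°, r = 39.770°, D_min = 138.929°, rainbow angle = 41.071°.
At 688 nm (n = 1.329): cos²i = 0.25541 → i = 59.643°, r = 40.487°, D_min = 137.337°, rainbow angle = 42.663°.
Angular width = |41.071° − 42.663°| = 1.592°.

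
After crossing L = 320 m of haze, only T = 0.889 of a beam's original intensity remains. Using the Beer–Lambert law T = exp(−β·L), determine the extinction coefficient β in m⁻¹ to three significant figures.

0.000368 m⁻¹

Beer–Lambert: T = exp(−βL) ⇒ β = −ln(T)/L = −ln(0.889)/320 = 0.1177/320 = 0.0003677 m⁻¹.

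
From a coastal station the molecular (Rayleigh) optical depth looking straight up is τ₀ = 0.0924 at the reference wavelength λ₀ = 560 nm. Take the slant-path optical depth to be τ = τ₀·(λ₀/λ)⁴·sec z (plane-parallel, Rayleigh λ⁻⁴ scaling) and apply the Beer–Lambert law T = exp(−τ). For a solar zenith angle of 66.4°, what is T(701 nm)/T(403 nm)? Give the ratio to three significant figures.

Airmass: sec 66.4° = 2.4978.
τ(701 nm) = 0.0924 × (560/701)⁴ × 2.4978 = 0.0924 × 0.4073 × 2.4978 = 0.0940.
τ(403 nm) = 0.0924 × (560/403)⁴ × 2.4978 = 0.0924 × 3.7285 × 2.4978 = 0.8605.
T(701)/T(403) = exp(τ_B − τ_A) = exp(0.7665) = 2.1523.

2.15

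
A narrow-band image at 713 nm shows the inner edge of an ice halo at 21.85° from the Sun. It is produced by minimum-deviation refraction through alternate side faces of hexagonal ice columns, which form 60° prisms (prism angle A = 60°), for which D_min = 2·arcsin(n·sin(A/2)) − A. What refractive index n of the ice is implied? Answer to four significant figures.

1.310

Rearranging: n = sin((D_min + A)/2) / sin(A/2).
(D_min + A)/2 = (21.85° + 60°)/2 = 40.925°.
n = sin 40.925° / sin 30° = 0.6551 / 0.5000 = 1.3101.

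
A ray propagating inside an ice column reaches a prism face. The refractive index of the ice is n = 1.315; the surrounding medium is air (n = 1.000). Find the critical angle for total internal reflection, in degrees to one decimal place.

sin θ_c = n_air / n = 1.000 / 1.315 = 0.7605.
θ_c = arcsin(0.7605) = 49.50°.

49.5°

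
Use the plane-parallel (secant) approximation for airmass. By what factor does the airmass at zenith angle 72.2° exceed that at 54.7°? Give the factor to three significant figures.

1.89

X(72.2°)/X(54.7°) = sec 72.2° / sec 54.7° = cos 54.7° / cos 72.2° = 0.5779/0.3057 = 1.8903.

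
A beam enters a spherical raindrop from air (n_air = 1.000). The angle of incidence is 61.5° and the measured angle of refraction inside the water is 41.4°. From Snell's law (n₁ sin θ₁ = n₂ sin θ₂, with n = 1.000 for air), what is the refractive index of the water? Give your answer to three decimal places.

1.329

n = sin θ_i / sin θ_r = sin 61.5° / sin 41.4° = 0.8788 / 0.6613 = 1.3289.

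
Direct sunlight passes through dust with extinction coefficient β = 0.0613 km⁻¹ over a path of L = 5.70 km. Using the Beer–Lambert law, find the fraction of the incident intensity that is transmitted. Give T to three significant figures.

0.705

τ = β·L = 0.0613 × 5.70 = 0.3494.
T = exp(−0.3494) = 0.7051.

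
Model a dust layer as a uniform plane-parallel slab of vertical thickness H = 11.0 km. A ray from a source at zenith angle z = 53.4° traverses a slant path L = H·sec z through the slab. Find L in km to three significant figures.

sec z = 1/cos 53.4° = 1.6772.
L = 11.0 × 1.6772 = 18.449 km.

18.4 km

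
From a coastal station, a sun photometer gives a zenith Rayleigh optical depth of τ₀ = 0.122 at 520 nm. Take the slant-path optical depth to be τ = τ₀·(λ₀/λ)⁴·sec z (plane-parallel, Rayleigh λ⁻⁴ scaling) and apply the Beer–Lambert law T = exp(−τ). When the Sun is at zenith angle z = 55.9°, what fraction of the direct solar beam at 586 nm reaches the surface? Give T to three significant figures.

0.874

sec 55.9° = 1.7837.
τ = 0.122 × (520/586)⁴ × 1.7837 = 0.122 × 0.6200 × 1.7837 = 0.1349.
T = exp(−0.1349) = 0.8738.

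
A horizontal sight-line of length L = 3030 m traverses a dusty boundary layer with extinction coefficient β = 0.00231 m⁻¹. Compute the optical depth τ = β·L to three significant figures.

τ = β·L = 0.00231 × 3030 = 6.9993.

7.00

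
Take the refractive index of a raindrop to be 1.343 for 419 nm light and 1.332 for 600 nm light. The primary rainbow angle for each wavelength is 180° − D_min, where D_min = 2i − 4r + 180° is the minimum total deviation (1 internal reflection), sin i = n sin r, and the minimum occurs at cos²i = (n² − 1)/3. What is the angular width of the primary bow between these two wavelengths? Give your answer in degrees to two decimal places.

At 419 nm (n = 1.343): cos²i = 0.26788 → i = 58.830°, r = 39.577°, D_min = 139.354°, rainbow angle = 40.646°.
At 600 nm (n = 1.332): cos²i = 0.25807 → i = 59.469°, r = 40.290°, D_min = 137.776°, rainbow angle = 42.224°.
Angular width = |40.646° − 42.224°| = 1.578°.

1.58°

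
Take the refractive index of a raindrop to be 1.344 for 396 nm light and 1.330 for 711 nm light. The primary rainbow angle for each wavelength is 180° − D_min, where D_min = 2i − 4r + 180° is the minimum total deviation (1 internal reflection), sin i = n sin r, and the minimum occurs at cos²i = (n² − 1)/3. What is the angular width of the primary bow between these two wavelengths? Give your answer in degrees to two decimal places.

At 396 nm (n = 1.344): cos²i = 0.26878 → i = 58.772°, r = 39.512°, D_min = 139.495°, rainbow angle = 40.505°.
At 711 nm (n = 1.330): cos²i = 0.25630 → i = 59.585°, r = 40.422°, D_min = 137.484°, rainbow angle = 42.516°.
Angular width = |40.505° − 42.516°| = 2.011°.

2.01°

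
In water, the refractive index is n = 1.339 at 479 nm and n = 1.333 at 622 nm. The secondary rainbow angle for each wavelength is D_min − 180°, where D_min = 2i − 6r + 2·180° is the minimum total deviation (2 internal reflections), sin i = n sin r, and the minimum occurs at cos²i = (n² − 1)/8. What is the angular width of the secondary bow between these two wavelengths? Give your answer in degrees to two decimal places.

At 479 nm (n = 1.339): cos²i = 0.09912 → i = 71.650°, r = 45.141°, D_min = 232.451°, rainbow angle = 52.451°.
At 622 nm (n = 1.333): cos²i = 0.09711 → i = 71.843°, r = 45.466°, D_min = 230.891°, rainbow angle = 50.891°.
Angular width = |52.451° − 50.891°| = 1.560°.

1.56°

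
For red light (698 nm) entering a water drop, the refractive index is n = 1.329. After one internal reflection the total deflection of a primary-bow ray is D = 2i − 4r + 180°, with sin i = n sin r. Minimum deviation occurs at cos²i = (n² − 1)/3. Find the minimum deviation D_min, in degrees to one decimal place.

cos²i = (1.76624 − 1)/3 = 0.25541; i = arccos(0.50538) = 59.643°.
sin r = sin 59.643°/1.329 = 0.64928; r = 40.487°.
D_min = 2·59.643° − 4·40.487° + 180° = 137.337°.

137.3°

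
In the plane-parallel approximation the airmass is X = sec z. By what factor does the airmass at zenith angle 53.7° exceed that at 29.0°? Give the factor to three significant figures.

1.48

X(53.7°)/X(29.0°) = sec 53.7° / sec 29.0° = cos 29.0° / cos 53.7° = 0.8746/0.5920 = 1.4774.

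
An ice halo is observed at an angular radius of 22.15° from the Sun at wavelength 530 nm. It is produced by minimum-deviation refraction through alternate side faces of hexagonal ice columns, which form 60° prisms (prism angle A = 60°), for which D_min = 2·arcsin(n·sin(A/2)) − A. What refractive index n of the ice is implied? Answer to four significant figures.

1.314

Rearranging: n = sin((D_min + A)/2) / sin(A/2).
(D_min + A)/2 = (22.15° + 60°)/2 = 41.075°.
n = sin 41.075° / sin 30° = 0.6570 / 0.5000 = 1.3141.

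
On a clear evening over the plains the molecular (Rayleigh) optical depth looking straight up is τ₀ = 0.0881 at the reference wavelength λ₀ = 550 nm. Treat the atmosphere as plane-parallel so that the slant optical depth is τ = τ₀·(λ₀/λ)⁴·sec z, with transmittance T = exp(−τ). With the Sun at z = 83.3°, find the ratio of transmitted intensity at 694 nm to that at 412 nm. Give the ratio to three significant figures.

8.17

Airmass: sec 83.3° = 8.5711.
τ(694 nm) = 0.0881 × (550/694)⁴ × 8.5711 = 0.0881 × 0.3945 × 8.5711 = 0.2979.
τ(412 nm) = 0.0881 × (550/412)⁴ × 8.5711 = 0.0881 × 3.1759 × 8.5711 = 2.3981.
T(694)/T(412) = exp(τ_B − τ_A) = exp(2.1003) = 8.1684.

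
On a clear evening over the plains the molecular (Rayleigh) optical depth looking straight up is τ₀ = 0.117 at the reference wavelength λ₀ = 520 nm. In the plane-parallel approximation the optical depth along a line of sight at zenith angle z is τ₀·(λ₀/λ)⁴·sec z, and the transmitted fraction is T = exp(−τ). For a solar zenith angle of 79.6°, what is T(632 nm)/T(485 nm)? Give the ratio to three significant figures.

Airmass: sec 79.6° = 5.5396.
τ(632 nm) = 0.117 × (520/632)⁴ × 5.5396 = 0.117 × 0.4583 × 5.5396 = 0.2970.
τ(485 nm) = 0.117 × (520/485)⁴ × 5.5396 = 0.117 × 1.3214 × 5.5396 = 0.8565.
T(632)/T(485) = exp(τ_B − τ_A) = exp(0.5594) = 1.7497.

1.75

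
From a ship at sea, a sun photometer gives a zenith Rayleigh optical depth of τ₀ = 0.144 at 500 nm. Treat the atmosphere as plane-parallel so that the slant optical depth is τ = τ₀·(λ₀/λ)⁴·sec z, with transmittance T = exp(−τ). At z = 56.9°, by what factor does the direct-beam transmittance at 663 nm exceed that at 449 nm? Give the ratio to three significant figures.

1.38

Airmass: sec 56.9° = 1.8312.
τ(663 nm) = 0.144 × (500/663)⁴ × 1.8312 = 0.144 × 0.3235 × 1.8312 = 0.0853.
τ(449 nm) = 0.144 × (500/449)⁴ × 1.8312 = 0.144 × 1.5378 × 1.8312 = 0.4055.
T(663)/T(449) = exp(τ_B − τ_A) = exp(0.3202) = 1.3774.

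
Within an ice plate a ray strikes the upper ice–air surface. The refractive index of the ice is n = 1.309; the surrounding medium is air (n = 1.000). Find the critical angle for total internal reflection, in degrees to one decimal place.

49.8°

sin θ_c = n_air / n = 1.000 / 1.309 = 0.7639.
θ_c = arcsin(0.7639) = 49.81°.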